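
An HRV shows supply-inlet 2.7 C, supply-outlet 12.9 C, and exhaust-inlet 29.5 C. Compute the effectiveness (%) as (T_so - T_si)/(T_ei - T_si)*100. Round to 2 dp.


eff = (12.9-2.7)/(29.5-2.7)*100 = 38.06 %

38.06 %


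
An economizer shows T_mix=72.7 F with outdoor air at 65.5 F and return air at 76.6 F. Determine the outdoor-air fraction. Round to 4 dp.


frac = (72.7 - 76.6) / (65.5 - 76.6) = 0.3514

0.3514


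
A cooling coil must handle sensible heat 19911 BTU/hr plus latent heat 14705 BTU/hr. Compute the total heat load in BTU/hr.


Qt = 19911 + 14705 = 34616 BTU/hr

34616 BTU/hr


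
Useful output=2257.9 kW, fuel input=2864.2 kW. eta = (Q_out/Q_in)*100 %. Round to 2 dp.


eta = (2257.9/2864.2)*100 = 78.83 %

78.83 %


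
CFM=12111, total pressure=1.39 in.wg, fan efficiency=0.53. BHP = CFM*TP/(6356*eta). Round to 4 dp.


BHP = 12111 * 1.39 / (6356 * 0.53) = 4.9973 hp

4.9973 hp


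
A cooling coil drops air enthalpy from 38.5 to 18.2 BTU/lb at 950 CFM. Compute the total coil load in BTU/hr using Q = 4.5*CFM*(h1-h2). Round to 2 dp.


Q = 4.5 * 950 * (38.5 - 18.2) = 86782.50 BTU/hr

86782.50 BTU/hr


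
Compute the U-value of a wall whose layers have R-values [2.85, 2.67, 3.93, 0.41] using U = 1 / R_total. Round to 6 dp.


R_total = 2.85 + 2.67 + 3.93 + 0.41 = 9.86
U = 1/9.86 = 0.101420

0.101420


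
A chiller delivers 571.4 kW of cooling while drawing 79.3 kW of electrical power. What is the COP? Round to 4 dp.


COP = 571.4 / 79.3 = 7.2055

7.2055


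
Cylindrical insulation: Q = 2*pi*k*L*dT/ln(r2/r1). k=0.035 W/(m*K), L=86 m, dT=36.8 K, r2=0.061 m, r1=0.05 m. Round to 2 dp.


Q = 2*pi*0.035*86*36.8/ln(0.061/0.05) = 3499.99 W

3499.99 W


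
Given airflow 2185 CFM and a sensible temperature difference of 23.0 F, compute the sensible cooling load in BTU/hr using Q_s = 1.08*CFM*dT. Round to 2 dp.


Q = 1.08 * 2185 * 23.0 = 54275.40 BTU/hr

54275.40 BTU/hr


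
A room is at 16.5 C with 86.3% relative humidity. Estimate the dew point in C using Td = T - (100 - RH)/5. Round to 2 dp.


Td = 16.5 - (100-86.3)/5 = 13.76 C

13.76 C


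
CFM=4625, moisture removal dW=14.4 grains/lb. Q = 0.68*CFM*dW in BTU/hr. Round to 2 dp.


Q = 0.68 * 4625 * 14.4 = 45288.00 BTU/hr

45288.00 BTU/hr


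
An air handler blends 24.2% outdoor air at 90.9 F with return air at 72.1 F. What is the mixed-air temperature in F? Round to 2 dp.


T_mix = 72.1 + (24.2/100)*(90.9-72.1) = 76.65 F

76.65 F


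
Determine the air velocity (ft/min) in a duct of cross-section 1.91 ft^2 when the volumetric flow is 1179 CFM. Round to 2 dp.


V = 1179 / 1.91 = 617.28 ft/min

617.28 ft/min


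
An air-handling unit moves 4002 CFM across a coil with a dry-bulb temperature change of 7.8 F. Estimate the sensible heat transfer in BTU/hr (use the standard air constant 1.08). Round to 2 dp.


Q = 1.08 * 4002 * 7.8 = 33712.85 BTU/hr

33712.85 BTU/hr


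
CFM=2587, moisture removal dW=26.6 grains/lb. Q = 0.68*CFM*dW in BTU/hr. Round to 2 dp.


Q = 0.68 * 2587 * 26.6 = 46793.66 BTU/hr

46793.66 BTU/hr


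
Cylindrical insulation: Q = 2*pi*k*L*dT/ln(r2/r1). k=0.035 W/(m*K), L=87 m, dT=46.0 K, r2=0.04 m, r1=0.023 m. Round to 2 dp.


Q = 2*pi*0.035*87*46.0/ln(0.04/0.023) = 1590.37 W

1590.37 W


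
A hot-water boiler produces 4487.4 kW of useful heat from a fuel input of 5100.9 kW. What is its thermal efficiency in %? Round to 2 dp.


eta = (4487.4/5100.9)*100 = 87.97 %

87.97 %


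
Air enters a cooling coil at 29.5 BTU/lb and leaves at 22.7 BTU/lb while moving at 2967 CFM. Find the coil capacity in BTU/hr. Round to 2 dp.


Q = 4.5 * 2967 * (29.5 - 22.7) = 90790.20 BTU/hr

90790.20 BTU/hr


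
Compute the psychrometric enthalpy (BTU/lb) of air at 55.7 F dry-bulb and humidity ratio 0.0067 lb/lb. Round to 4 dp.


h = 0.24*55.7 + 0.0067*(1061+0.444*55.7) = 20.6424 BTU/lb

20.6424 BTU/lb


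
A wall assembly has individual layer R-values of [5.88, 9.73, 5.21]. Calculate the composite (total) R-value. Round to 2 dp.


R_total = 5.88 + 9.73 + 5.21 = 20.82

20.82


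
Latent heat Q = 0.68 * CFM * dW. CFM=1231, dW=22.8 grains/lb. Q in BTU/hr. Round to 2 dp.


Q = 0.68 * 1231 * 22.8 = 19085.42 BTU/hr

19085.42 BTU/hr


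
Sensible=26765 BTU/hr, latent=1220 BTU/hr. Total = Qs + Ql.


Qt = 26765 + 1220 = 27985 BTU/hr

27985 BTU/hr


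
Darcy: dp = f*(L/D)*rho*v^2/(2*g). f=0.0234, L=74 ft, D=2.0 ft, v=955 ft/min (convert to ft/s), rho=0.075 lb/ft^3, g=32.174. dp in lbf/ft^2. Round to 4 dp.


v_fps = 955/60 = 15.9167 ft/s
dp = 0.0234*(74/2.0)*0.075*15.9167^2/(2*32.174) = 0.2557 lbf/ft^2

0.2557 lbf/ft^2


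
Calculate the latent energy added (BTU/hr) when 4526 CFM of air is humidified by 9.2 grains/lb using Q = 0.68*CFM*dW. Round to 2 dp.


Q = 0.68 * 4526 * 9.2 = 28314.66 BTU/hr

28314.66 BTU/hr


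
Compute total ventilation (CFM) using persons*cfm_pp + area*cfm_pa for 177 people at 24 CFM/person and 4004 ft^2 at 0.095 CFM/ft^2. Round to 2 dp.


Total = 177*24 + 4004*0.095 = 4628.38 CFM

4628.38 CFM


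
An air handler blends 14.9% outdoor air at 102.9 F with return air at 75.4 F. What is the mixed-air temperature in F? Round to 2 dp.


T_mix = 75.4 + (14.9/100)*(102.9-75.4) = 79.50 F

79.50 F


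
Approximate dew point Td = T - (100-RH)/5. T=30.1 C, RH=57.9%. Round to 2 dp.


Td = 30.1 - (100-57.9)/5 = 21.68 C

21.68 C


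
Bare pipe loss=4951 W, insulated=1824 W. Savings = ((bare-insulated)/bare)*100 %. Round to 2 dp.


Savings = ((4951-1824)/4951)*100 = 63.16 %

63.16 %


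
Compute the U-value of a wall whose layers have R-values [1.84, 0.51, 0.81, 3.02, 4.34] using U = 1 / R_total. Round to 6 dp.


R_total = 1.84 + 0.51 + 0.81 + 3.02 + 4.34 = 10.52
U = 1/10.52 = 0.095057

0.095057


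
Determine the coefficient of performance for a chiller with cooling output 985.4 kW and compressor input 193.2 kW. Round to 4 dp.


COP = 985.4 / 193.2 = 5.1004

5.1004


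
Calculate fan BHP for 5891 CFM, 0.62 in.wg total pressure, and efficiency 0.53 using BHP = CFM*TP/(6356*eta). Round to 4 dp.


BHP = 5891 * 0.62 / (6356 * 0.53) = 1.0842 hp

1.0842 hp


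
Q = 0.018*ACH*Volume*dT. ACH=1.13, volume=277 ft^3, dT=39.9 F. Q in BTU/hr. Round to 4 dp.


Q = 0.018 * 1.13 * 277 * 39.9 = 224.8038 BTU/hr

224.8038 BTU/hr


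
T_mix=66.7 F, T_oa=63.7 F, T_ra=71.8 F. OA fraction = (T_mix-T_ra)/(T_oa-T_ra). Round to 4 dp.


frac = (66.7 - 71.8) / (63.7 - 71.8) = 0.6296

0.6296


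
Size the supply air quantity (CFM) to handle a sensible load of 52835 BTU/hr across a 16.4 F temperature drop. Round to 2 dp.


CFM = 52835 / (1.08 * 16.4) = 2983.01

2983.01 CFM


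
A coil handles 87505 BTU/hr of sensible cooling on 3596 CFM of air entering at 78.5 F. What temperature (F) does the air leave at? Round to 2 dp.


dT = 87505/(1.08*3596) = 22.5315
T_leave = 78.5 - 22.5315 = 55.97 F

55.97 F


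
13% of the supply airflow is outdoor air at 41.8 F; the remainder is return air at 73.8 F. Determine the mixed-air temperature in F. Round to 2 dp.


T_mix = 0.13*41.8 + 0.87*73.8 = 69.64 F

69.64 F


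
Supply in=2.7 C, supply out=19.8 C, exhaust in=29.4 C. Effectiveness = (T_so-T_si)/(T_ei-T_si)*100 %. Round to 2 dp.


eff = (19.8-2.7)/(29.4-2.7)*100 = 64.04 %

64.04 %


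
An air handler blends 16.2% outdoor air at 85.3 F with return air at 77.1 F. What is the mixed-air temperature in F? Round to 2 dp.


T_mix = 77.1 + (16.2/100)*(85.3-77.1) = 78.43 F

78.43 F


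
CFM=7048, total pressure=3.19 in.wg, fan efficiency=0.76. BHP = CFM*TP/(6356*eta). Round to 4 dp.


BHP = 7048 * 3.19 / (6356 * 0.76) = 4.6544 hp

4.6544 hp


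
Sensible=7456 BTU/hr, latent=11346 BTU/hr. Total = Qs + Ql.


Qt = 7456 + 11346 = 18802 BTU/hr

18802 BTU/hr


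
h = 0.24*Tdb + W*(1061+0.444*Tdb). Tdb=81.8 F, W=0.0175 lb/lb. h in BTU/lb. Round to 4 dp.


h = 0.24*81.8 + 0.0175*(1061+0.444*81.8) = 38.8351 BTU/lb

38.8351 BTU/lb


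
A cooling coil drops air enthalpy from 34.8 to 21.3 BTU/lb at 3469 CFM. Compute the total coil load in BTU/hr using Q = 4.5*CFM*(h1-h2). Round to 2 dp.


Q = 4.5 * 3469 * (34.8 - 21.3) = 210741.75 BTU/hr

210741.75 BTU/hr


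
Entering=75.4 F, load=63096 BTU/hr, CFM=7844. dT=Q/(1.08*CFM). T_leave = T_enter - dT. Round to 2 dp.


dT = 63096/(1.08*7844) = 7.4480
T_leave = 75.4 - 7.4480 = 67.95 F

67.95 F


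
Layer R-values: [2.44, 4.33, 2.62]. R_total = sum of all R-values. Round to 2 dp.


R_total = 2.44 + 4.33 + 2.62 = 9.39

9.39


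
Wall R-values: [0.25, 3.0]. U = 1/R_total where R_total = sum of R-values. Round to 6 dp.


R_total = 0.25 + 3.0 = 3.25
U = 1/3.25 = 0.307692

0.307692


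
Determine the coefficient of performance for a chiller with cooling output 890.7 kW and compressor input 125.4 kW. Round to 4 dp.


COP = 890.7 / 125.4 = 7.1029

7.1029


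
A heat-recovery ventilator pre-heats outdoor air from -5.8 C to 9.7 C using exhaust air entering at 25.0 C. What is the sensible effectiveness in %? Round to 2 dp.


eff = (9.7-(-5.8))/(25.0-(-5.8))*100 = 50.32 %

50.32 %


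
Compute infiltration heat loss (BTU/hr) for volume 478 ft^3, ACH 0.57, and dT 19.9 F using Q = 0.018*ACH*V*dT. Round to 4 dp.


Q = 0.018 * 0.57 * 478 * 19.9 = 97.5952 BTU/hr

97.5952 BTU/hr


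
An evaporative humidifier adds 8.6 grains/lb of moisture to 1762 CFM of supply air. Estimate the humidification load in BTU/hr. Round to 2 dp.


Q = 0.68 * 1762 * 8.6 = 10304.18 BTU/hr

10304.18 BTU/hr


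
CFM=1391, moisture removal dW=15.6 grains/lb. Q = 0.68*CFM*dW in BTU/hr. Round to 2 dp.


Q = 0.68 * 1391 * 15.6 = 14755.73 BTU/hr

14755.73 BTU/hr


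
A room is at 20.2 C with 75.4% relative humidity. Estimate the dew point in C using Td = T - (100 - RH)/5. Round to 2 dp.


Td = 20.2 - (100-75.4)/5 = 15.28 C

15.28 C


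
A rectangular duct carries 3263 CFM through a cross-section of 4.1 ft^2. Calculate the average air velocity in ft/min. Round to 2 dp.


V = 3263 / 4.1 = 795.85 ft/min

795.85 ft/min


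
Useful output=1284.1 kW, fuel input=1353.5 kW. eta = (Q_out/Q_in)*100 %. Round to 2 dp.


eta = (1284.1/1353.5)*100 = 94.87 %

94.87 %


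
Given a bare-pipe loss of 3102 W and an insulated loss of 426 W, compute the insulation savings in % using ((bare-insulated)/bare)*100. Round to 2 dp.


Savings = ((3102-426)/3102)*100 = 86.27 %

86.27 %


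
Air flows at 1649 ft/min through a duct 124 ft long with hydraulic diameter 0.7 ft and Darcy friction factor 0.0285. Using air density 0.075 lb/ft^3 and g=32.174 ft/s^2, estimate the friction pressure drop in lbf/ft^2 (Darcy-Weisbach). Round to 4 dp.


v_fps = 1649/60 = 27.4833 ft/s
dp = 0.0285*(124/0.7)*0.075*27.4833^2/(2*32.174) = 4.4446 lbf/ft^2

4.4446 lbf/ft^2


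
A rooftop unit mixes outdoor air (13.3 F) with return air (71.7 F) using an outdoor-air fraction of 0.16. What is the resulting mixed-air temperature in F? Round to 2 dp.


T_mix = 0.16*13.3 + 0.84*71.7 = 62.36 F

62.36 F


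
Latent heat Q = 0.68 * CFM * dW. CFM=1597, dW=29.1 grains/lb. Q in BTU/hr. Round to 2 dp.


Q = 0.68 * 1597 * 29.1 = 31601.44 BTU/hr

31601.44 BTU/hr


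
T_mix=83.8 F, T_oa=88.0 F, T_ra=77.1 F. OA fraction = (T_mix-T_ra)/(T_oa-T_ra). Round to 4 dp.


frac = (83.8 - 77.1) / (88.0 - 77.1) = 0.6147

0.6147


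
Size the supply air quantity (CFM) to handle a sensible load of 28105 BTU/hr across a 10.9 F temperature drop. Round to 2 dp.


CFM = 28105 / (1.08 * 10.9) = 2387.44

2387.44 CFM


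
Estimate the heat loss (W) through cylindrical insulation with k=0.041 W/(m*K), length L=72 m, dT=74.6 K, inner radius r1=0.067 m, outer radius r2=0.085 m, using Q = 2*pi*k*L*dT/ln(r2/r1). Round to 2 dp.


Q = 2*pi*0.041*72*74.6/ln(0.085/0.067) = 5814.78 W

5814.78 W


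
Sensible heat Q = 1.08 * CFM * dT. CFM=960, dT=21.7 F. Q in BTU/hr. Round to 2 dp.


Q = 1.08 * 960 * 21.7 = 22498.56 BTU/hr

22498.56 BTU/hr


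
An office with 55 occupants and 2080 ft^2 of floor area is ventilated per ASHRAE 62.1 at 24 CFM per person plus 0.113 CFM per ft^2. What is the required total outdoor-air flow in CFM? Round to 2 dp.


Total = 55*24 + 2080*0.113 = 1555.04 CFM

1555.04 CFM


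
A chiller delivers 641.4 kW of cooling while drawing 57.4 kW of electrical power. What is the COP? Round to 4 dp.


COP = 641.4 / 57.4 = 11.1742

11.1742


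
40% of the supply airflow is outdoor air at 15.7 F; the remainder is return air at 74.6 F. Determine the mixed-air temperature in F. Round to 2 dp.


T_mix = 0.4*15.7 + 0.6*74.6 = 51.04 F

51.04 F


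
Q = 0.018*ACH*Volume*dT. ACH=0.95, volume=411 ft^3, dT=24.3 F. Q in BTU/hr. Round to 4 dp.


Q = 0.018 * 0.95 * 411 * 24.3 = 170.7828 BTU/hr

170.7828 BTU/hr


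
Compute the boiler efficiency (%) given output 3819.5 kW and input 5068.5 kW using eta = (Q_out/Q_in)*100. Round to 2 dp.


eta = (3819.5/5068.5)*100 = 75.36 %

75.36 %


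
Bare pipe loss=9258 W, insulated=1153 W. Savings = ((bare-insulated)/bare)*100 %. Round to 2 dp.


Savings = ((9258-1153)/9258)*100 = 87.55 %

87.55 %


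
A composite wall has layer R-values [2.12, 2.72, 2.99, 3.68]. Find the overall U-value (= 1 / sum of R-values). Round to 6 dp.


R_total = 2.12 + 2.72 + 2.99 + 3.68 = 11.51
U = 1/11.51 = 0.086881

0.086881


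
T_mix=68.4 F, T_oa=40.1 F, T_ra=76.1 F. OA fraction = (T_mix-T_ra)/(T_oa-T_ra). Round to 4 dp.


frac = (68.4 - 76.1) / (40.1 - 76.1) = 0.2139

0.2139


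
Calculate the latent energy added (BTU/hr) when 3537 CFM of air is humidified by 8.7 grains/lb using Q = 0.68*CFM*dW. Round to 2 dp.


Q = 0.68 * 3537 * 8.7 = 20924.89 BTU/hr

20924.89 BTU/hr


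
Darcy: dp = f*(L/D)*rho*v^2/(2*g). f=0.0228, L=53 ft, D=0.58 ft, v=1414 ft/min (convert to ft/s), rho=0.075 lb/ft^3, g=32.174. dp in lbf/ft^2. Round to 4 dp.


v_fps = 1414/60 = 23.5667 ft/s
dp = 0.0228*(53/0.58)*0.075*23.5667^2/(2*32.174) = 1.3487 lbf/ft^2

1.3487 lbf/ft^2


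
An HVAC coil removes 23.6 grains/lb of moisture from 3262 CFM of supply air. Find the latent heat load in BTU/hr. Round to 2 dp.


Q = 0.68 * 3262 * 23.6 = 52348.58 BTU/hr

52348.58 BTU/hr


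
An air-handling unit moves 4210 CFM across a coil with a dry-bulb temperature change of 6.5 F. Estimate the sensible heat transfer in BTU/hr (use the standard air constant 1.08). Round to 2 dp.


Q = 1.08 * 4210 * 6.5 = 29554.20 BTU/hr

29554.20 BTU/hr


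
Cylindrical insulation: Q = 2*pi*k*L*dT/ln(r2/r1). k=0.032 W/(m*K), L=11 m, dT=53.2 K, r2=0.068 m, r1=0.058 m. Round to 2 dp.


Q = 2*pi*0.032*11*53.2/ln(0.068/0.058) = 739.71 W

739.71 W


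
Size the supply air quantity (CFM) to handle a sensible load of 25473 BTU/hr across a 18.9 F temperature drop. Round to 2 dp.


CFM = 25473 / (1.08 * 18.9) = 1247.94

1247.94 CFM


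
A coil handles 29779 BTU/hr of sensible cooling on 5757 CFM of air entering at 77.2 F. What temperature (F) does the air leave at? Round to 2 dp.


dT = 29779/(1.08*5757) = 4.7895
T_leave = 77.2 - 4.7895 = 72.41 F

72.41 F


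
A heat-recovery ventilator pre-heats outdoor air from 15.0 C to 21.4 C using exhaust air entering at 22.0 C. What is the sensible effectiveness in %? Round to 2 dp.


eff = (21.4-15.0)/(22.0-15.0)*100 = 91.43 %

91.43 %


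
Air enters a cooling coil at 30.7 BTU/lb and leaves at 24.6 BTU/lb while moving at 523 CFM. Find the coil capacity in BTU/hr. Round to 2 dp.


Q = 4.5 * 523 * (30.7 - 24.6) = 14356.35 BTU/hr

14356.35 BTU/hr


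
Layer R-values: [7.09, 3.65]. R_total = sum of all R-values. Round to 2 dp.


R_total = 7.09 + 3.65 = 10.74

10.74


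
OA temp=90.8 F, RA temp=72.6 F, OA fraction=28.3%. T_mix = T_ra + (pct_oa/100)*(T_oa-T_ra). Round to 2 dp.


T_mix = 72.6 + (28.3/100)*(90.8-72.6) = 77.75 F

77.75 F


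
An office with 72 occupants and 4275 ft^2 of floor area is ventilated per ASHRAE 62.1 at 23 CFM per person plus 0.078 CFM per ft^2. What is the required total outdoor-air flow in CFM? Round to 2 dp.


Total = 72*23 + 4275*0.078 = 1989.45 CFM

1989.45 CFM


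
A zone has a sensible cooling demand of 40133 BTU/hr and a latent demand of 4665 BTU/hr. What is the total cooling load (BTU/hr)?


Qt = 40133 + 4665 = 44798 BTU/hr

44798 BTU/hr


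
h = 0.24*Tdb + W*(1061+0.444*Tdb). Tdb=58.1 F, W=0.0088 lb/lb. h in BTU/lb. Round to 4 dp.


h = 0.24*58.1 + 0.0088*(1061+0.444*58.1) = 23.5078 BTU/lb

23.5078 BTU/lb


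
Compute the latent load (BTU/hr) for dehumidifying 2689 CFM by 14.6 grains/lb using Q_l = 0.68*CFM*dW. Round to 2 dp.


Q = 0.68 * 2689 * 14.6 = 26696.39 BTU/hr

26696.39 BTU/hr


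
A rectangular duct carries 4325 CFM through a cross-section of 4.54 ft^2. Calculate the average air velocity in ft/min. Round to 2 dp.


V = 4325 / 4.54 = 952.64 ft/min

952.64 ft/min


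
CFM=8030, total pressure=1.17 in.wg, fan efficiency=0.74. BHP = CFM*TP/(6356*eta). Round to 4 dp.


BHP = 8030 * 1.17 / (6356 * 0.74) = 1.9975 hp

1.9975 hp


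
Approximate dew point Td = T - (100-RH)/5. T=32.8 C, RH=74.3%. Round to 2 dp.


Td = 32.8 - (100-74.3)/5 = 27.66 C

27.66 C


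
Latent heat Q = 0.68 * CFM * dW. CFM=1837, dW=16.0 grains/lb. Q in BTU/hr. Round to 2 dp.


Q = 0.68 * 1837 * 16.0 = 19986.56 BTU/hr

19986.56 BTU/hr


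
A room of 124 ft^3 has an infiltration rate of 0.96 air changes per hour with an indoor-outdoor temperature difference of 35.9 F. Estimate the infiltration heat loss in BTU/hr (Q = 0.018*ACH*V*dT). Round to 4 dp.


Q = 0.018 * 0.96 * 124 * 35.9 = 76.9236 BTU/hr

76.9236 BTU/hr


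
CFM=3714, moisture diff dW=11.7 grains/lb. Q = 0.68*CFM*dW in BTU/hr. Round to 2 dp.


Q = 0.68 * 3714 * 11.7 = 29548.58 BTU/hr

29548.58 BTU/hr


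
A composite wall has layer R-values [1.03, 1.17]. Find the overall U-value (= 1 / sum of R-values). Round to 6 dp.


R_total = 1.03 + 1.17 = 2.20
U = 1/2.20 = 0.454545

0.454545


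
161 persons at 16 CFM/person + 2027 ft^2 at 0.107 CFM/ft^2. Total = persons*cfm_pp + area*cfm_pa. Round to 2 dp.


Total = 161*16 + 2027*0.107 = 2792.89 CFM

2792.89 CFM


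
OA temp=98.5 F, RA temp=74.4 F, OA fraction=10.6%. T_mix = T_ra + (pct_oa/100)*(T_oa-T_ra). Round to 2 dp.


T_mix = 74.4 + (10.6/100)*(98.5-74.4) = 76.95 F

76.95 F


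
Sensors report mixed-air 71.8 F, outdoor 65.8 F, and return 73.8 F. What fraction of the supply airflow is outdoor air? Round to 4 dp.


frac = (71.8 - 73.8) / (65.8 - 73.8) = 0.2500

0.2500


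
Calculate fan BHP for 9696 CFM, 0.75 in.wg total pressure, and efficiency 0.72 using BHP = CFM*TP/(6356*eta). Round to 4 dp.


BHP = 9696 * 0.75 / (6356 * 0.72) = 1.5890 hp

1.5890 hp


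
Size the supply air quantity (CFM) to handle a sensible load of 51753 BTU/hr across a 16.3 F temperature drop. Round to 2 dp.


CFM = 51753 / (1.08 * 16.3) = 2939.84

2939.84 CFM


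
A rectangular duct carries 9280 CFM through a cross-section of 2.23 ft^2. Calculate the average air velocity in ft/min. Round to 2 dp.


V = 9280 / 2.23 = 4161.43 ft/min

4161.43 ft/min


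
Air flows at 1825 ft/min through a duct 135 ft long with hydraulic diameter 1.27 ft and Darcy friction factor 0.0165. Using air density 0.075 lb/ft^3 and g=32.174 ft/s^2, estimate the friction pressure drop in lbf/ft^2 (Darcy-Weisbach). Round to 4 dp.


v_fps = 1825/60 = 30.4167 ft/s
dp = 0.0165*(135/1.27)*0.075*30.4167^2/(2*32.174) = 1.8913 lbf/ft^2

1.8913 lbf/ft^2


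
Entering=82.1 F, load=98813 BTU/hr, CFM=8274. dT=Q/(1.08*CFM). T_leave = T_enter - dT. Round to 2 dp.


dT = 98813/(1.08*8274) = 11.0580
T_leave = 82.1 - 11.0580 = 71.04 F

71.04 F


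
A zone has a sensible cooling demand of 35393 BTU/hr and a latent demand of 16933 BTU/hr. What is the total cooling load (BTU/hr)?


Qt = 35393 + 16933 = 52326 BTU/hr

52326 BTU/hr


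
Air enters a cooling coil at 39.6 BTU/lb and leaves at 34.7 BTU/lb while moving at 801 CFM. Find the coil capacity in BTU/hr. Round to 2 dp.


Q = 4.5 * 801 * (39.6 - 34.7) = 17662.05 BTU/hr

17662.05 BTU/hr


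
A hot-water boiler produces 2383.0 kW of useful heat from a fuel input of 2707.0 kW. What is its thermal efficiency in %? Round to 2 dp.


eta = (2383.0/2707.0)*100 = 88.03 %

88.03 %


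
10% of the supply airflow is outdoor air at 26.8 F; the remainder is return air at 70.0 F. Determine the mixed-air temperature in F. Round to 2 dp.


T_mix = 0.1*26.8 + 0.9*70.0 = 65.68 F

65.68 F


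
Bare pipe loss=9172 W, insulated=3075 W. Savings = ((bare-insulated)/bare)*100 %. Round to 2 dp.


Savings = ((9172-3075)/9172)*100 = 66.47 %

66.47 %


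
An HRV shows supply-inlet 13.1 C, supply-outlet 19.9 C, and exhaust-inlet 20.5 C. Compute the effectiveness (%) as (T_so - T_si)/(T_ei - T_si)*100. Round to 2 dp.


eff = (19.9-13.1)/(20.5-13.1)*100 = 91.89 %

91.89 %


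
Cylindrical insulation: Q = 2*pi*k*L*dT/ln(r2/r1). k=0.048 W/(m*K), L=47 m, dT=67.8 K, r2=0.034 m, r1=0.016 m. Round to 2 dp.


Q = 2*pi*0.048*47*67.8/ln(0.034/0.016) = 1275.00 W

1275.00 W


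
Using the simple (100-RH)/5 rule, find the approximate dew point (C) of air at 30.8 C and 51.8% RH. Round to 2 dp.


Td = 30.8 - (100-51.8)/5 = 21.16 C

21.16 C


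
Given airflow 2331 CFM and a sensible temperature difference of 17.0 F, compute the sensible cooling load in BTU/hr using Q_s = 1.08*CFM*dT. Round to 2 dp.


Q = 1.08 * 2331 * 17.0 = 42797.16 BTU/hr

42797.16 BTU/hr


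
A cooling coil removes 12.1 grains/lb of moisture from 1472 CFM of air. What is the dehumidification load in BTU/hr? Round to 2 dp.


Q = 0.68 * 1472 * 12.1 = 12111.62 BTU/hr

12111.62 BTU/hr


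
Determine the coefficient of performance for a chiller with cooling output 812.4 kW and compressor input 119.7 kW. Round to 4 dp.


COP = 812.4 / 119.7 = 6.7870

6.7870


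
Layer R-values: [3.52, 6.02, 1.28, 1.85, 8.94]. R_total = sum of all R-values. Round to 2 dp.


R_total = 3.52 + 6.02 + 1.28 + 1.85 + 8.94 = 21.61

21.61


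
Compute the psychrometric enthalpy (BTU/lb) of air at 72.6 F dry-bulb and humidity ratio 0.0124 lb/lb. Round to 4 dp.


h = 0.24*72.6 + 0.0124*(1061+0.444*72.6) = 30.9801 BTU/lb

30.9801 BTU/lb


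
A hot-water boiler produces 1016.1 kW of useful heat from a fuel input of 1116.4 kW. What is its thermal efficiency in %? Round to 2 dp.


eta = (1016.1/1116.4)*100 = 91.02 %

91.02 %


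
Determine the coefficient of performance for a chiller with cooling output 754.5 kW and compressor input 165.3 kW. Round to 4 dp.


COP = 754.5 / 165.3 = 4.5644

4.5644


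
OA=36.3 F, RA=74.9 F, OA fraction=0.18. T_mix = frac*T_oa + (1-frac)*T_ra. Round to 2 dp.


T_mix = 0.18*36.3 + 0.82*74.9 = 67.95 F

67.95 F


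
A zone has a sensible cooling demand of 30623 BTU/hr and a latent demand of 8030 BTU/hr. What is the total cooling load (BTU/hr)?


Qt = 30623 + 8030 = 38653 BTU/hr

38653 BTU/hr


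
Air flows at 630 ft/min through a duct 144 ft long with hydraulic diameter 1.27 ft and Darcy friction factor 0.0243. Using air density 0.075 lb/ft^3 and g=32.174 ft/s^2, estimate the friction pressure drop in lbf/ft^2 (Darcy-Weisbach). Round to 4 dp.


v_fps = 630/60 = 10.5 ft/s
dp = 0.0243*(144/1.27)*0.075*10.5^2/(2*32.174) = 0.3541 lbf/ft^2

0.3541 lbf/ft^2


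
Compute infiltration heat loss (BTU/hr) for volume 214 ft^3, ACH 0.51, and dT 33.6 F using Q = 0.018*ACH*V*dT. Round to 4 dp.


Q = 0.018 * 0.51 * 214 * 33.6 = 66.0079 BTU/hr

66.0079 BTU/hr


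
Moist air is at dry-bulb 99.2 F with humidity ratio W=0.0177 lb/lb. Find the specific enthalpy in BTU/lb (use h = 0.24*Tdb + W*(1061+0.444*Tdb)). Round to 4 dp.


h = 0.24*99.2 + 0.0177*(1061+0.444*99.2) = 43.3673 BTU/lb

43.3673 BTU/lb


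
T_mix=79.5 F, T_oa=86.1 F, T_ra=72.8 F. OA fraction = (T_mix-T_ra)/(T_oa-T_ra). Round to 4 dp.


frac = (79.5 - 72.8) / (86.1 - 72.8) = 0.5038

0.5038


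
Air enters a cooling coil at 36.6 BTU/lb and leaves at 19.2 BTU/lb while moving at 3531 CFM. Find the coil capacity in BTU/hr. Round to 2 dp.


Q = 4.5 * 3531 * (36.6 - 19.2) = 276477.30 BTU/hr

276477.30 BTU/hr


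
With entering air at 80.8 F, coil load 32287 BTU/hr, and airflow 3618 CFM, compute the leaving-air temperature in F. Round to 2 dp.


dT = 32287/(1.08*3618) = 8.2630
T_leave = 80.8 - 8.2630 = 72.54 F

72.54 F


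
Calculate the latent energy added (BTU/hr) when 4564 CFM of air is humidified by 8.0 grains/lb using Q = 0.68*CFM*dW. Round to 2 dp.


Q = 0.68 * 4564 * 8.0 = 24828.16 BTU/hr

24828.16 BTU/hr


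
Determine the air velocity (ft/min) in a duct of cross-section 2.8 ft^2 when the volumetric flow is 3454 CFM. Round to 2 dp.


V = 3454 / 2.8 = 1233.57 ft/min

1233.57 ft/min


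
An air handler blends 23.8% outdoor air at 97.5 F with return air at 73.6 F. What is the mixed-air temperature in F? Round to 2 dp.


T_mix = 73.6 + (23.8/100)*(97.5-73.6) = 79.29 F

79.29 F


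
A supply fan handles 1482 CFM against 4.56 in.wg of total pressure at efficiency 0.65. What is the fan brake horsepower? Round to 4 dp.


BHP = 1482 * 4.56 / (6356 * 0.65) = 1.6357 hp

1.6357 hp


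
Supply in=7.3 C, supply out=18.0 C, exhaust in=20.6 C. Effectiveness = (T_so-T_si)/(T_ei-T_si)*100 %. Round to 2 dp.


eff = (18.0-7.3)/(20.6-7.3)*100 = 80.45 %

80.45 %


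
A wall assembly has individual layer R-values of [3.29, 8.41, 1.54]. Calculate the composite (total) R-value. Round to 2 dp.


R_total = 3.29 + 8.41 + 1.54 = 13.24

13.24


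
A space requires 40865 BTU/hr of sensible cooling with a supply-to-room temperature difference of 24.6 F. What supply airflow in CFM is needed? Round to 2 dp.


CFM = 40865 / (1.08 * 24.6) = 1538.13

1538.13 CFM


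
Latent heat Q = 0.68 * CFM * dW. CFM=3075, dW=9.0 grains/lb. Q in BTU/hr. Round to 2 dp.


Q = 0.68 * 3075 * 9.0 = 18819.00 BTU/hr

18819.00 BTU/hr


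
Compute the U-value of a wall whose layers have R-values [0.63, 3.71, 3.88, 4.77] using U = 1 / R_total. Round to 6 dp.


R_total = 0.63 + 3.71 + 3.88 + 4.77 = 12.99
U = 1/12.99 = 0.076982

0.076982


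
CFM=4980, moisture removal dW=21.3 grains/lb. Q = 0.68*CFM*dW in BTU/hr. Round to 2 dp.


Q = 0.68 * 4980 * 21.3 = 72130.32 BTU/hr

72130.32 BTU/hr


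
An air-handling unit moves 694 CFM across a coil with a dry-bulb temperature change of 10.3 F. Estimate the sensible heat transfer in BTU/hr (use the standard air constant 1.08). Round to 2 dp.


Q = 1.08 * 694 * 10.3 = 7720.06 BTU/hr

7720.06 BTU/hr


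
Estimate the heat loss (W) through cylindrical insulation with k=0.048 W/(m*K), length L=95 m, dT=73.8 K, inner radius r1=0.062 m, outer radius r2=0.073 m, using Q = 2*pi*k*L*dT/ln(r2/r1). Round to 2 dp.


Q = 2*pi*0.048*95*73.8/ln(0.073/0.062) = 12946.38 W

12946.38 W


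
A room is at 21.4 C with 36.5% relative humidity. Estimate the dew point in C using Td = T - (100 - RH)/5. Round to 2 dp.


Td = 21.4 - (100-36.5)/5 = 8.70 C

8.70 C


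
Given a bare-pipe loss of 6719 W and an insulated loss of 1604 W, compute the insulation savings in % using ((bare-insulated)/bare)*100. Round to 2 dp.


Savings = ((6719-1604)/6719)*100 = 76.13 %

76.13 %


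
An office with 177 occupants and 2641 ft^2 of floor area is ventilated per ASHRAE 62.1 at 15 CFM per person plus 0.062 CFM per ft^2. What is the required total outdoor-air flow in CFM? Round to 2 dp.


Total = 177*15 + 2641*0.062 = 2818.74 CFM

2818.74 CFM


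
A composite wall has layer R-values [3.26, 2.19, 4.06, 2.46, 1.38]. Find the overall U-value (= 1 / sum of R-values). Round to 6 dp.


R_total = 3.26 + 2.19 + 4.06 + 2.46 + 1.38 = 13.35
U = 1/13.35 = 0.074906

0.074906


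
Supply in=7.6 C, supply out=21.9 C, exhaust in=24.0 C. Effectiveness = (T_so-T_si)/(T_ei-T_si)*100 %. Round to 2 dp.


eff = (21.9-7.6)/(24.0-7.6)*100 = 87.20 %

87.20 %


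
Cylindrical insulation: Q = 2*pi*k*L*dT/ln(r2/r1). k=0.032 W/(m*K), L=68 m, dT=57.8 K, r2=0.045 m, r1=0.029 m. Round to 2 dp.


Q = 2*pi*0.032*68*57.8/ln(0.045/0.029) = 1798.62 W

1798.62 W


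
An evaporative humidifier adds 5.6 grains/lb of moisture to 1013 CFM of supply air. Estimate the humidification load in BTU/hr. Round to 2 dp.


Q = 0.68 * 1013 * 5.6 = 3857.50 BTU/hr

3857.50 BTU/hr


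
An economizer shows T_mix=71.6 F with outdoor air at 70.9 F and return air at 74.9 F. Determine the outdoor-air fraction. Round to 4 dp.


frac = (71.6 - 74.9) / (70.9 - 74.9) = 0.8250

0.8250


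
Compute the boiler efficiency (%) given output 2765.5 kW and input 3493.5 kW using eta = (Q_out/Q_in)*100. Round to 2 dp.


eta = (2765.5/3493.5)*100 = 79.16 %

79.16 %


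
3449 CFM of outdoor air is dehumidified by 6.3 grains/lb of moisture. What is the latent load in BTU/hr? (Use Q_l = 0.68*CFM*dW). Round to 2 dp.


Q = 0.68 * 3449 * 6.3 = 14775.52 BTU/hr

14775.52 BTU/hr


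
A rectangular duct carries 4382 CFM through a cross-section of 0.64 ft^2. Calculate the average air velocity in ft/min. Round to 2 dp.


V = 4382 / 0.64 = 6846.88 ft/min

6846.88 ft/min


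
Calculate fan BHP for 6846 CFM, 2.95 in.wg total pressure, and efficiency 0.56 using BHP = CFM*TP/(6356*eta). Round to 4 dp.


BHP = 6846 * 2.95 / (6356 * 0.56) = 5.6740 hp

5.6740 hp


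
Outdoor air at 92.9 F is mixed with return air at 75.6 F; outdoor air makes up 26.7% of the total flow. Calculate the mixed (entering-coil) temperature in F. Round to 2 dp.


T_mix = 75.6 + (26.7/100)*(92.9-75.6) = 80.22 F

80.22 F


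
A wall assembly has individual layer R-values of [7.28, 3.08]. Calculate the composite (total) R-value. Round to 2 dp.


R_total = 7.28 + 3.08 = 10.36

10.36


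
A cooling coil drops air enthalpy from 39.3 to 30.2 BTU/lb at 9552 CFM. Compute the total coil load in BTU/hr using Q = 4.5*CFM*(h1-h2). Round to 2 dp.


Q = 4.5 * 9552 * (39.3 - 30.2) = 391154.40 BTU/hr

391154.40 BTU/hr


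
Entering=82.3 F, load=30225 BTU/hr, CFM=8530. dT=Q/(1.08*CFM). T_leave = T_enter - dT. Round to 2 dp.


dT = 30225/(1.08*8530) = 3.2809
T_leave = 82.3 - 3.2809 = 79.02 F

79.02 F


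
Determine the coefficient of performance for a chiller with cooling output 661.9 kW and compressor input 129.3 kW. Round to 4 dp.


COP = 661.9 / 129.3 = 5.1191

5.1191


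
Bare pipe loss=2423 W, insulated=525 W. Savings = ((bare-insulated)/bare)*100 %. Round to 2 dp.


Savings = ((2423-525)/2423)*100 = 78.33 %

78.33 %


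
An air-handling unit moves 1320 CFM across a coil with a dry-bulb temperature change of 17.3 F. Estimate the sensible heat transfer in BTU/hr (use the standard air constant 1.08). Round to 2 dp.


Q = 1.08 * 1320 * 17.3 = 24662.88 BTU/hr

24662.88 BTU/hr


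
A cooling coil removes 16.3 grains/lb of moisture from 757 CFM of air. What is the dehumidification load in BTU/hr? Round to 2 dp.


Q = 0.68 * 757 * 16.3 = 8390.59 BTU/hr

8390.59 BTU/hr


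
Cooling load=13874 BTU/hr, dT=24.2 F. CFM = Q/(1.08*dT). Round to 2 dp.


CFM = 13874 / (1.08 * 24.2) = 530.84

530.84 CFM


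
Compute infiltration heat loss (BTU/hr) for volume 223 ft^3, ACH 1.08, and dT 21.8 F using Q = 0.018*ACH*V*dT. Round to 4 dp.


Q = 0.018 * 1.08 * 223 * 21.8 = 94.5056 BTU/hr

94.5056 BTU/hr


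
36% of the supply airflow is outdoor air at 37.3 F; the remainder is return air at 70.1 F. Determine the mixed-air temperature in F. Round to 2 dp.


T_mix = 0.36*37.3 + 0.64*70.1 = 58.29 F

58.29 F


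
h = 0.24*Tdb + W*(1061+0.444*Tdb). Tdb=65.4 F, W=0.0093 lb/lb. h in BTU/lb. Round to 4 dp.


h = 0.24*65.4 + 0.0093*(1061+0.444*65.4) = 25.8333 BTU/lb

25.8333 BTU/lb


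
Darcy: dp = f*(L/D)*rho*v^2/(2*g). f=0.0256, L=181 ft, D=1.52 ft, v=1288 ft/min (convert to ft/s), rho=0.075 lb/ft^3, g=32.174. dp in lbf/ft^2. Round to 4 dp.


v_fps = 1288/60 = 21.4667 ft/s
dp = 0.0256*(181/1.52)*0.075*21.4667^2/(2*32.174) = 1.6373 lbf/ft^2

1.6373 lbf/ft^2


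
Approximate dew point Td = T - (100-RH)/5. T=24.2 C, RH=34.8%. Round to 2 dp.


Td = 24.2 - (100-34.8)/5 = 11.16 C

11.16 C


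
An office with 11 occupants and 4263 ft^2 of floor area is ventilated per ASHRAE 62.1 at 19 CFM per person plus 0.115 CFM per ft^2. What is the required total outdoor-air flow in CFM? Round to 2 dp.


Total = 11*19 + 4263*0.115 = 699.25 CFM

699.25 CFM


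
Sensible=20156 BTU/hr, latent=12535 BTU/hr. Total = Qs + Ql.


Qt = 20156 + 12535 = 32691 BTU/hr

32691 BTU/hr


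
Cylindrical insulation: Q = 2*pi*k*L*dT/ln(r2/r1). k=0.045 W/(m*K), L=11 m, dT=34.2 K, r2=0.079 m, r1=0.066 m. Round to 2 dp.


Q = 2*pi*0.045*11*34.2/ln(0.079/0.066) = 591.61 W

591.61 W


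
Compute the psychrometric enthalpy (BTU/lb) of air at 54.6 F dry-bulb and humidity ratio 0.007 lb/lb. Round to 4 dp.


h = 0.24*54.6 + 0.007*(1061+0.444*54.6) = 20.7007 BTU/lb

20.7007 BTU/lb


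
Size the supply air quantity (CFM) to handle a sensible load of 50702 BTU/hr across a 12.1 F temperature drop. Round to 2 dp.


CFM = 50702 / (1.08 * 12.1) = 3879.86

3879.86 CFM


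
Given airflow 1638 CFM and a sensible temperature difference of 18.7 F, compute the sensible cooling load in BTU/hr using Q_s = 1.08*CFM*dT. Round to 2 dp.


Q = 1.08 * 1638 * 18.7 = 33081.05 BTU/hr

33081.05 BTU/hr


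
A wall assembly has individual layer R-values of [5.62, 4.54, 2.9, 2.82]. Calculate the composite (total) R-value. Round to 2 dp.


R_total = 5.62 + 4.54 + 2.9 + 2.82 = 15.88

15.88


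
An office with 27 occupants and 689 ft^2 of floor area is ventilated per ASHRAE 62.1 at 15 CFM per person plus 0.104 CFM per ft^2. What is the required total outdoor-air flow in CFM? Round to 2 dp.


Total = 27*15 + 689*0.104 = 476.66 CFM

476.66 CFM


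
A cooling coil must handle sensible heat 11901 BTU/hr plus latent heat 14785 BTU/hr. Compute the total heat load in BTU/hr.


Qt = 11901 + 14785 = 26686 BTU/hr

26686 BTU/hr


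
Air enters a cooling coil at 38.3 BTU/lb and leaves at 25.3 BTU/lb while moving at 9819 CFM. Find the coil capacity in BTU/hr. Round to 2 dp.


Q = 4.5 * 9819 * (38.3 - 25.3) = 574411.50 BTU/hr

574411.50 BTU/hr


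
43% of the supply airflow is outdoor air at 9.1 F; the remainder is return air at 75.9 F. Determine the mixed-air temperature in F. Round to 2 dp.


T_mix = 0.43*9.1 + 0.57*75.9 = 47.18 F

47.18 F


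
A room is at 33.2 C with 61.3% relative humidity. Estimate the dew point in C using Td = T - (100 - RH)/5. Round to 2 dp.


Td = 33.2 - (100-61.3)/5 = 25.46 C

25.46 C


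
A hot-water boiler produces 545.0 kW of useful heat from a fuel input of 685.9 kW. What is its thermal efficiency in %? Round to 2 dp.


eta = (545.0/685.9)*100 = 79.46 %

79.46 %


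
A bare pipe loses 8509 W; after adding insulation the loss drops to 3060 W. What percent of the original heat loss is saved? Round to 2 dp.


Savings = ((8509-3060)/8509)*100 = 64.04 %

64.04 %


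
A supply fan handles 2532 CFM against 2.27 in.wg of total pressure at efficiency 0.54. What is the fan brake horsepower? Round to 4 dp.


BHP = 2532 * 2.27 / (6356 * 0.54) = 1.6746 hp

1.6746 hp


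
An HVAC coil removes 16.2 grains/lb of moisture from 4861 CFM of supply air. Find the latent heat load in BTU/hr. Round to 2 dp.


Q = 0.68 * 4861 * 16.2 = 53548.78 BTU/hr

53548.78 BTU/hr


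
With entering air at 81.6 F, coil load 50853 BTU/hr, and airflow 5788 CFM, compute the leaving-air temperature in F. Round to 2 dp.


dT = 50853/(1.08*5788) = 8.1351
T_leave = 81.6 - 8.1351 = 73.46 F

73.46 F


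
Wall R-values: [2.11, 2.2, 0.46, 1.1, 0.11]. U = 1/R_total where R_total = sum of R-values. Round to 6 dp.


R_total = 2.11 + 2.2 + 0.46 + 1.1 + 0.11 = 5.98
U = 1/5.98 = 0.167224

0.167224


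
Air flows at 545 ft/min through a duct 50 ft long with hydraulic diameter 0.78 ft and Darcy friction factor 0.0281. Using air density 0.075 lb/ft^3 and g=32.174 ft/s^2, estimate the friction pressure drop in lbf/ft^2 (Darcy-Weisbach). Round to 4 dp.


v_fps = 545/60 = 9.0833 ft/s
dp = 0.0281*(50/0.78)*0.075*9.0833^2/(2*32.174) = 0.1732 lbf/ft^2

0.1732 lbf/ft^2


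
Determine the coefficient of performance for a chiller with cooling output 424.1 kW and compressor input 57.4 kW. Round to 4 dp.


COP = 424.1 / 57.4 = 7.3885

7.3885


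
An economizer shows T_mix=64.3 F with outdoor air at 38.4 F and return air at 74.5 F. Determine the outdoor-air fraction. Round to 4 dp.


frac = (64.3 - 74.5) / (38.4 - 74.5) = 0.2825

0.2825


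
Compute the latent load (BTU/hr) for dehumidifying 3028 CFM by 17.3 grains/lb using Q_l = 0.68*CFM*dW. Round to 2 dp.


Q = 0.68 * 3028 * 17.3 = 35621.39 BTU/hr

35621.39 BTU/hr


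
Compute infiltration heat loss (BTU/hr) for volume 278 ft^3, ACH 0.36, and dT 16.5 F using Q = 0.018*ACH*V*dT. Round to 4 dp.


Q = 0.018 * 0.36 * 278 * 16.5 = 29.7238 BTU/hr

29.7238 BTU/hr


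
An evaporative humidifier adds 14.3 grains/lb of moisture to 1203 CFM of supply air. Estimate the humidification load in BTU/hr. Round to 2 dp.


Q = 0.68 * 1203 * 14.3 = 11697.97 BTU/hr

11697.97 BTU/hr


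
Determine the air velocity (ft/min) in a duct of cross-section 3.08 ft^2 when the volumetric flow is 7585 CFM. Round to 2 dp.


V = 7585 / 3.08 = 2462.66 ft/min

2462.66 ft/min


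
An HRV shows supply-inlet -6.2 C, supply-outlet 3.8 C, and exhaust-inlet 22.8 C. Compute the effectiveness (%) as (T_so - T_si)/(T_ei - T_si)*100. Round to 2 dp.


eff = (3.8-(-6.2))/(22.8-(-6.2))*100 = 34.48 %

34.48 %


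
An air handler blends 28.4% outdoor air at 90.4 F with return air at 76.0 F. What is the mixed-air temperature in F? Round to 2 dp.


T_mix = 76.0 + (28.4/100)*(90.4-76.0) = 80.09 F

80.09 F


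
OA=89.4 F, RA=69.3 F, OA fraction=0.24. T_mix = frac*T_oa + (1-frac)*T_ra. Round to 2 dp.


T_mix = 0.24*89.4 + 0.76*69.3 = 74.12 F

74.12 F


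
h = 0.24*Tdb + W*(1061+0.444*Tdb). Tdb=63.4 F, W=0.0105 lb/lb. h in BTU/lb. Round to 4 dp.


h = 0.24*63.4 + 0.0105*(1061+0.444*63.4) = 26.6521 BTU/lb

26.6521 BTU/lb


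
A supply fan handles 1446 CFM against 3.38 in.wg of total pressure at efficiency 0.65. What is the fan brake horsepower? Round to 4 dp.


BHP = 1446 * 3.38 / (6356 * 0.65) = 1.1830 hp

1.1830 hp


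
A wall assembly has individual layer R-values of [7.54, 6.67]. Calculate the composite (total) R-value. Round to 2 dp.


R_total = 7.54 + 6.67 = 14.21

14.21


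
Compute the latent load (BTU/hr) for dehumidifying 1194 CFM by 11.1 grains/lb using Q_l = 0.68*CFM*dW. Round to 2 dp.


Q = 0.68 * 1194 * 11.1 = 9012.31 BTU/hr

9012.31 BTU/hr


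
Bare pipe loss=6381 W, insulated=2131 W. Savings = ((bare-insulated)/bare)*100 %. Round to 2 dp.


Savings = ((6381-2131)/6381)*100 = 66.60 %

66.60 %


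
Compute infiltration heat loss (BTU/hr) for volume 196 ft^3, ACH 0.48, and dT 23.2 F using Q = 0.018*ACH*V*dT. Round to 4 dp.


Q = 0.018 * 0.48 * 196 * 23.2 = 39.2878 BTU/hr

39.2878 BTU/hr


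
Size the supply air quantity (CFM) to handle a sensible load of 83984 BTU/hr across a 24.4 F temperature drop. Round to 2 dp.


CFM = 83984 / (1.08 * 24.4) = 3187.01

3187.01 CFM


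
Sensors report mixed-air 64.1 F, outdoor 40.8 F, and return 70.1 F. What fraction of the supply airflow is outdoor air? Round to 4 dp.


frac = (64.1 - 70.1) / (40.8 - 70.1) = 0.2048

0.2048


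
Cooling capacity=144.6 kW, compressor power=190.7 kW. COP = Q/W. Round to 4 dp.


COP = 144.6 / 190.7 = 0.7583

0.7583


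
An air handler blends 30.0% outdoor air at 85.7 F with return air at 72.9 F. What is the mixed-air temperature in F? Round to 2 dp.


T_mix = 72.9 + (30.0/100)*(85.7-72.9) = 76.74 F

76.74 F
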